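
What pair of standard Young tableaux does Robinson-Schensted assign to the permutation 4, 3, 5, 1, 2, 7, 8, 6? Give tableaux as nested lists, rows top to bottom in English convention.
P = [[1, 2, 6, 8], [3, 5, 7], [4]], Q = [[1, 3, 6, 7], [2, 5, 8], [4]]

Insert each entry of the permutation into P by Schensted row insertion, recording in Q the position of each new cell.

Insert 4: appended to row 1. P = [[4]].
Insert 3: 3 bumps 4 from row 1; 4 starts row 2. P = [[3], [4]].
Insert 5: appended to row 1. P = [[3, 5], [4]].
Insert 1: 1 bumps 3 from row 1; 3 bumps 4 from row 2; 4 starts row 3. P = [[1, 5], [3], [4]].
Insert 2: 2 bumps 5 from row 1; 5 appends to row 2. P = [[1, 2], [3, 5], [4]].
Insert 7: appended to row 1. P = [[1, 2, 7], [3, 5], [4]].
Insert 8: appended to row 1. P = [[1, 2, 7, 8], [3, 5], [4]].
Insert 6: 6 bumps 7 from row 1; 7 appends to row 2. P = [[1, 2, 6, 8], [3, 5, 7], [4]].

So P = [[1, 2, 6, 8], [3, 5, 7], [4]], Q = [[1, 3, 6, 7], [2, 5, 8], [4]].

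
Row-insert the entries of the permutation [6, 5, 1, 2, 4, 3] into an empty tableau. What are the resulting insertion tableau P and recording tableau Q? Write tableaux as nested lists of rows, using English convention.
Insert each entry of the permutation into P by Schensted row insertion, recording in Q the position of each new cell.

Insert 6: appended to row 1. P = [[6]], Q = [[1]].
Insert 5: 5 bumps 6 from row 1; 6 starts row 2. P = [[5], [6]], Q = [[1], [2]].
Insert 1: 1 bumps 5 from row 1; 5 bumps 6 from row 2; 6 starts row 3. P = [[1], [5], [6]], Q = [[1], [2], [3]].
Insert 2: appended to row 1. P = [[1, 2], [5], [6]], Q = [[1, 4], [2], [3]].
Insert 4: appended to row 1. P = [[1, 2, 4], [5], [6]], Q = [[1, 4, 5], [2], [3]].
Insert 3: 3 bumps 4 from row 1; 4 bumps 5 from row 2; 5 bumps 6 from row 3; 6 starts row 4. P = [[1, 2, 3], [4], [5], [6]], Q = [[1, 4, 5], [2], [3], [6]].

So P = [[1, 2, 3], [4], [5], [6]], Q = [[1, 4, 5], [2], [3], [6]].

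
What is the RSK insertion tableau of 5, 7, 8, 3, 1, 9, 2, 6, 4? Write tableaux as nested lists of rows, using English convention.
Insert 5: appended to row 1. P = [[5]].
Insert 7: appended to row 1. P = [[5, 7]].
Insert 8: appended to row 1. P = [[5, 7, 8]].
Insert 3: 3 bumps 5 from row 1; 5 starts row 2. P = [[3, 7, 8], [5]].
Insert 1: 1 bumps 3 from row 1; 3 bumps 5 from row 2; 5 starts row 3. P = [[1, 7, 8], [3], [5]].
Insert 9: appended to row 1. P = [[1, 7, 8, 9], [3], [5]].
Insert 2: 2 bumps 7 from row 1; 7 appends to row 2. P = [[1, 2, 8, 9], [3, 7], [5]].
Insert 6: 6 bumps 8 from row 1; 8 appends to row 2. P = [[1, 2, 6, 9], [3, 7, 8], [5]].
Insert 4: 4 bumps 6 from row 1; 6 bumps 7 from row 2; 7 appends to row 3. P = [[1, 2, 4, 9], [3, 6, 8], [5, 7]].

So P = [[1, 2, 4, 9], [3, 6, 8], [5, 7]].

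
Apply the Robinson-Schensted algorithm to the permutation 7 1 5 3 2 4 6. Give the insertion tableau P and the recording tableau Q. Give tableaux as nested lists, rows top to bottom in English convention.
P = [[1, 2, 4, 6], [3], [5], [7]], Q = [[1, 3, 6, 7], [2], [4], [5]]

Insert each entry of the permutation into P by Schensted row insertion, recording in Q the position of each new cell.

Insert 7: appended to row 1. P = [[7]], Q = [[1]].
Insert 1: 1 bumps 7 from row 1; 7 starts row 2. P = [[1], [7]], Q = [[1], [2]].
Insert 5: appended to row 1. P = [[1, 5], [7]], Q = [[1, 3], [2]].
Insert 3: 3 bumps 5 from row 1; 5 bumps 7 from row 2; 7 starts row 3. P = [[1, 3], [5], [7]], Q = [[1, 3], [2], [4]].
Insert 2: 2 bumps 3 from row 1; 3 bumps 5 from row 2; 5 bumps 7 from row 3; 7 starts row 4. P = [[1, 2], [3], [5], [7]], Q = [[1, 3], [2], [4], [5]].
Insert 4: appended to row 1. P = [[1, 2, 4], [3], [5], [7]], Q = [[1, 3, 6], [2], [4], [5]].
Insert 6: appended to row 1. P = [[1, 2, 4, 6], [3], [5], [7]], Q = [[1, 3, 6, 7], [2], [4], [5]].

So P = [[1, 2, 4, 6], [3], [5], [7]], Q = [[1, 3, 6, 7], [2], [4], [5]].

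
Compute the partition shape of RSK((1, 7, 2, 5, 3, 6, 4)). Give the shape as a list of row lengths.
RSK row insertion gives P = [[1, 2, 3, 4], [5, 6], [7]], which has shape [4, 2, 1].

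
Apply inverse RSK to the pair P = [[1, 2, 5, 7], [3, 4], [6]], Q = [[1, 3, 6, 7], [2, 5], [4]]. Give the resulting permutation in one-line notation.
6 3 4 1 2 5 7

Reverse the RSK construction: for i from n down to 1, find the cell of Q containing i, remove the entry at that cell from P, and reverse-bump it up through P; the value ejected from row 1 is w(i).

Step i=7: Q has 7 at row 1, column 4; remove that cell from P, ejecting 7. So w(7) = 7. P is now [[1, 2, 5], [3, 4], [6]].
Step i=6: Q has 6 at row 1, column 3; remove that cell from P, ejecting 5. So w(6) = 5. P is now [[1, 2], [3, 4], [6]].
Step i=5: Q has 5 at row 2, column 2; remove 4 from row 2 of P and reverse-bump: 4 enters row 1 and ejects 2. So w(5) = 2. P is now [[1, 4], [3], [6]].
Step i=4: Q has 4 at row 3, column 1; remove 6 from row 3 of P and reverse-bump: 6 enters row 2 and ejects 3; 3 enters row 1 and ejects 1. So w(4) = 1. P is now [[3, 4], [6]].
Step i=3: Q has 3 at row 1, column 2; remove that cell from P, ejecting 4. So w(3) = 4. P is now [[3], [6]].
Step i=2: Q has 2 at row 2, column 1; remove 6 from row 2 of P and reverse-bump: 6 enters row 1 and ejects 3. So w(2) = 3. P is now [[6]].
Step i=1: Q has 1 at row 1, column 1; remove that cell from P, ejecting 6. So w(1) = 6. P is now [].

So w = 6 3 4 1 2 5 7.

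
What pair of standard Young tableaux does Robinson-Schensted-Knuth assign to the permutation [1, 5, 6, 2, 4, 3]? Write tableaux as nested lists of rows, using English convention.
P = [[1, 2, 3], [4, 6], [5]], Q = [[1, 2, 3], [4, 5], [6]]

Insert each entry of the permutation into P by Schensted row insertion, recording in Q the position of each new cell.

Insert 1: appended to row 1. P = [[1]].
Insert 5: appended to row 1. P = [[1, 5]].
Insert 6: appended to row 1. P = [[1, 5, 6]].
Insert 2: 2 bumps 5 from row 1; 5 starts row 2. P = [[1, 2, 6], [5]].
Insert 4: 4 bumps 6 from row 1; 6 appends to row 2. P = [[1, 2, 4], [5, 6]].
Insert 3: 3 bumps 4 from row 1; 4 bumps 5 from row 2; 5 starts row 3. P = [[1, 2, 3], [4, 6], [5]].

So P = [[1, 2, 3], [4, 6], [5]], Q = [[1, 2, 3], [4, 5], [6]].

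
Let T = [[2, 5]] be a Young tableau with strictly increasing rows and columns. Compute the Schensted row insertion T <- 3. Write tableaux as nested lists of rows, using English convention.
[[2, 3], [5]]

In row 1, 3 replaces 5 (the leftmost entry greater than 3); 5 is bumped to row 2. 5 starts a new row 2. The new tableau is [[2, 3], [5]].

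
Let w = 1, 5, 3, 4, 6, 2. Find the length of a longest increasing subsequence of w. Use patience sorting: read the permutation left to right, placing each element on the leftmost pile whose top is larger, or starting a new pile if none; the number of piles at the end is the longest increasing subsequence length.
4

1: new pile. tops = [1]
5: new pile. tops = [1, 5]
3: onto pile 2 (replacing 5). tops = [1, 3]
4: new pile. tops = [1, 3, 4]
6: new pile. tops = [1, 3, 4, 6]
2: onto pile 2 (replacing 3). tops = [1, 2, 4, 6]

4 piles, so the longest increasing subsequence has length 4.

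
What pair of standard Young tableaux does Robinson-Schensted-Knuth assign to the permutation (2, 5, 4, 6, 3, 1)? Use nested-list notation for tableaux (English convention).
Insert each entry of the permutation into P by Schensted row insertion, recording in Q the position of each new cell.

Insert 2: appended to row 1. P = [[2]], Q = [[1]].
Insert 5: appended to row 1. P = [[2, 5]], Q = [[1, 2]].
Insert 4: 4 bumps 5 from row 1; 5 starts row 2. P = [[2, 4], [5]], Q = [[1, 2], [3]].
Insert 6: appended to row 1. P = [[2, 4, 6], [5]], Q = [[1, 2, 4], [3]].
Insert 3: 3 bumps 4 from row 1; 4 bumps 5 from row 2; 5 starts row 3. P = [[2, 3, 6], [4], [5]], Q = [[1, 2, 4], [3], [5]].
Insert 1: 1 bumps 2 from row 1; 2 bumps 4 from row 2; 4 bumps 5 from row 3; 5 starts row 4. P = [[1, 3, 6], [2], [4], [5]], Q = [[1, 2, 4], [3], [5], [6]].

So P = [[1, 3, 6], [2], [4], [5]], Q = [[1, 2, 4], [3], [5], [6]].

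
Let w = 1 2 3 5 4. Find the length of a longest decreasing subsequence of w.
2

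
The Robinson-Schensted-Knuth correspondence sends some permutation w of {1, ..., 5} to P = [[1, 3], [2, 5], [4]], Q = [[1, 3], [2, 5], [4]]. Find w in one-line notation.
Reverse the RSK construction: for i from n down to 1, find the cell of Q containing i, remove the entry at that cell from P, and reverse-bump it up through P; the value ejected from row 1 is w(i).

Step i=5: Q has 5 at row 2, column 2; remove 5 from row 2 of P and reverse-bump: 5 enters row 1 and ejects 3. So w(5) = 3. P is now [[1, 5], [2], [4]].
Step i=4: Q has 4 at row 3, column 1; remove 4 from row 3 of P and reverse-bump: 4 enters row 2 and ejects 2; 2 enters row 1 and ejects 1. So w(4) = 1. P is now [[2, 5], [4]].
Step i=3: Q has 3 at row 1, column 2; remove that cell from P, ejecting 5. So w(3) = 5. P is now [[2], [4]].
Step i=2: Q has 2 at row 2, column 1; remove 4 from row 2 of P and reverse-bump: 4 enters row 1 and ejects 2. So w(2) = 2. P is now [[4]].
Step i=1: Q has 1 at row 1, column 1; remove that cell from P, ejecting 4. So w(1) = 4. P is now [].

So w = 4 2 5 1 3.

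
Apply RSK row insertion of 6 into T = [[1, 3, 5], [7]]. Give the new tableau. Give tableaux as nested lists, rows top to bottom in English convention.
[[1, 3, 5, 6], [7]]

6 is larger than every entry of row 1, so it is appended to row 1. The new tableau is [[1, 3, 5, 6], [7]].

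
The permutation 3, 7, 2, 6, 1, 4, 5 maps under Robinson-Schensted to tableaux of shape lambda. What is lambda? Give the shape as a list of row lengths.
Row-insert each entry into an empty tableau.

After inserting 3: P = [[3]].
After inserting 7: P = [[3, 7]].
After inserting 2: P = [[2, 7], [3]].
After inserting 6: P = [[2, 6], [3, 7]].
After inserting 1: P = [[1, 6], [2, 7], [3]].
After inserting 4: P = [[1, 4], [2, 6], [3, 7]].
After inserting 5: P = [[1, 4, 5], [2, 6], [3, 7]].

The final insertion tableau P = [[1, 4, 5], [2, 6], [3, 7]] has shape [3, 2, 2].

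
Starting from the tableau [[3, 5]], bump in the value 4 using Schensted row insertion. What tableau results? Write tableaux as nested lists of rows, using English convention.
In row 1, 4 replaces 5 (the leftmost entry greater than 4); 5 is bumped to row 2. 5 starts a new row 2. The new tableau is [[3, 4], [5]].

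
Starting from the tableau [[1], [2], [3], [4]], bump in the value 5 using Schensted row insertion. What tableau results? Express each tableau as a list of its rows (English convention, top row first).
5 is larger than every entry of row 1, so it is appended to row 1. The new tableau is [[1, 5], [2], [3], [4]].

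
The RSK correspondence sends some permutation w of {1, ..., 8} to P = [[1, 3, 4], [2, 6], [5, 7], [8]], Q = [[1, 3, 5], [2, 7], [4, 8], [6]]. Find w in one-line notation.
Reverse the RSK construction: for i from n down to 1, find the cell of Q containing i, remove the entry at that cell from P, and reverse-bump it up through P; the value ejected from row 1 is w(i).

Step i=8: Q has 8 at row 3, column 2; remove 7 from row 3 of P and reverse-bump: 7 enters row 2 and ejects 6; 6 enters row 1 and ejects 4. So w(8) = 4. P is now [[1, 3, 6], [2, 7], [5], [8]].
Step i=7: Q has 7 at row 2, column 2; remove 7 from row 2 of P and reverse-bump: 7 enters row 1 and ejects 6. So w(7) = 6. P is now [[1, 3, 7], [2], [5], [8]].
Step i=6: Q has 6 at row 4, column 1; remove 8 from row 4 of P and reverse-bump: 8 enters row 3 and ejects 5; 5 enters row 2 and ejects 2; 2 enters row 1 and ejects 1. So w(6) = 1. P is now [[2, 3, 7], [5], [8]].
Step i=5: Q has 5 at row 1, column 3; remove that cell from P, ejecting 7. So w(5) = 7. P is now [[2, 3], [5], [8]].
Step i=4: Q has 4 at row 3, column 1; remove 8 from row 3 of P and reverse-bump: 8 enters row 2 and ejects 5; 5 enters row 1 and ejects 3. So w(4) = 3. P is now [[2, 5], [8]].
Step i=3: Q has 3 at row 1, column 2; remove that cell from P, ejecting 5. So w(3) = 5. P is now [[2], [8]].
Step i=2: Q has 2 at row 2, column 1; remove 8 from row 2 of P and reverse-bump: 8 enters row 1 and ejects 2. So w(2) = 2. P is now [[8]].
Step i=1: Q has 1 at row 1, column 1; remove that cell from P, ejecting 8. So w(1) = 8. P is now [].

So w = 8 2 5 3 7 1 6 4.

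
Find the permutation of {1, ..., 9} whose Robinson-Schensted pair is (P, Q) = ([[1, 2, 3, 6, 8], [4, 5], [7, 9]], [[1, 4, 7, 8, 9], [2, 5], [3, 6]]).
Reverse the RSK construction: for i from n down to 1, find the cell of Q containing i, remove the entry at that cell from P, and reverse-bump it up through P; the value ejected from row 1 is w(i).

Step i=9: Q has 9 at row 1, column 5; remove that cell from P, ejecting 8. So w(9) = 8. P is now [[1, 2, 3, 6], [4, 5], [7, 9]].
Step i=8: Q has 8 at row 1, column 4; remove that cell from P, ejecting 6. So w(8) = 6. P is now [[1, 2, 3], [4, 5], [7, 9]].
Step i=7: Q has 7 at row 1, column 3; remove that cell from P, ejecting 3. So w(7) = 3. P is now [[1, 2], [4, 5], [7, 9]].
Step i=6: Q has 6 at row 3, column 2; remove 9 from row 3 of P and reverse-bump: 9 enters row 2 and ejects 5; 5 enters row 1 and ejects 2. So w(6) = 2. P is now [[1, 5], [4, 9], [7]].
Step i=5: Q has 5 at row 2, column 2; remove 9 from row 2 of P and reverse-bump: 9 enters row 1 and ejects 5. So w(5) = 5. P is now [[1, 9], [4], [7]].
Step i=4: Q has 4 at row 1, column 2; remove that cell from P, ejecting 9. So w(4) = 9. P is now [[1], [4], [7]].
Step i=3: Q has 3 at row 3, column 1; remove 7 from row 3 of P and reverse-bump: 7 enters row 2 and ejects 4; 4 enters row 1 and ejects 1. So w(3) = 1. P is now [[4], [7]].
Step i=2: Q has 2 at row 2, column 1; remove 7 from row 2 of P and reverse-bump: 7 enters row 1 and ejects 4. So w(2) = 4. P is now [[7]].
Step i=1: Q has 1 at row 1, column 1; remove that cell from P, ejecting 7. So w(1) = 7. P is now [].

So w = 7 4 1 9 5 2 3 6 8.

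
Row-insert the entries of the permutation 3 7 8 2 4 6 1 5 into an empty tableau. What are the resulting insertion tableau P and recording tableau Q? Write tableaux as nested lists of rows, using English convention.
P = [[1, 4, 5], [2, 6, 8], [3, 7]], Q = [[1, 2, 3], [4, 5, 6], [7, 8]]

Insert each entry of the permutation into P by Schensted row insertion, recording in Q the position of each new cell.

Insert 3: appended to row 1. P = [[3]], Q = [[1]].
Insert 7: appended to row 1. P = [[3, 7]], Q = [[1, 2]].
Insert 8: appended to row 1. P = [[3, 7, 8]], Q = [[1, 2, 3]].
Insert 2: 2 bumps 3 from row 1; 3 starts row 2. P = [[2, 7, 8], [3]], Q = [[1, 2, 3], [4]].
Insert 4: 4 bumps 7 from row 1; 7 appends to row 2. P = [[2, 4, 8], [3, 7]], Q = [[1, 2, 3], [4, 5]].
Insert 6: 6 bumps 8 from row 1; 8 appends to row 2. P = [[2, 4, 6], [3, 7, 8]], Q = [[1, 2, 3], [4, 5, 6]].
Insert 1: 1 bumps 2 from row 1; 2 bumps 3 from row 2; 3 starts row 3. P = [[1, 4, 6], [2, 7, 8], [3]], Q = [[1, 2, 3], [4, 5, 6], [7]].
Insert 5: 5 bumps 6 from row 1; 6 bumps 7 from row 2; 7 appends to row 3. P = [[1, 4, 5], [2, 6, 8], [3, 7]], Q = [[1, 2, 3], [4, 5, 6], [7, 8]].

So P = [[1, 4, 5], [2, 6, 8], [3, 7]], Q = [[1, 2, 3], [4, 5, 6], [7, 8]].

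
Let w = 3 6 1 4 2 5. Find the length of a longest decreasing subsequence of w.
3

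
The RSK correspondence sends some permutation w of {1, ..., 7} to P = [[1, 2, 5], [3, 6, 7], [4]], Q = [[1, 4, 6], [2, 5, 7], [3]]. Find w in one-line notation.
4 3 1 6 2 7 5

Reverse the RSK construction: for i from n down to 1, find the cell of Q containing i, remove the entry at that cell from P, and reverse-bump it up through P; the value ejected from row 1 is w(i).

Step i=7: Q has 7 at row 2, column 3; remove 7 from row 2 of P and reverse-bump: 7 enters row 1 and ejects 5. So w(7) = 5. P is now [[1, 2, 7], [3, 6], [4]].
Step i=6: Q has 6 at row 1, column 3; remove that cell from P, ejecting 7. So w(6) = 7. P is now [[1, 2], [3, 6], [4]].
Step i=5: Q has 5 at row 2, column 2; remove 6 from row 2 of P and reverse-bump: 6 enters row 1 and ejects 2. So w(5) = 2. P is now [[1, 6], [3], [4]].
Step i=4: Q has 4 at row 1, column 2; remove that cell from P, ejecting 6. So w(4) = 6. P is now [[1], [3], [4]].
Step i=3: Q has 3 at row 3, column 1; remove 4 from row 3 of P and reverse-bump: 4 enters row 2 and ejects 3; 3 enters row 1 and ejects 1. So w(3) = 1. P is now [[3], [4]].
Step i=2: Q has 2 at row 2, column 1; remove 4 from row 2 of P and reverse-bump: 4 enters row 1 and ejects 3. So w(2) = 3. P is now [[4]].
Step i=1: Q has 1 at row 1, column 1; remove that cell from P, ejecting 4. So w(1) = 4. P is now [].

So w = 4 3 1 6 2 7 5.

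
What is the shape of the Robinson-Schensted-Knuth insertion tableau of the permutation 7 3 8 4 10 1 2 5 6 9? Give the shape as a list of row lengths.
RSK row insertion gives P = [[1, 2, 5, 6, 9], [3, 4, 10], [7, 8]], which has shape [5, 3, 2].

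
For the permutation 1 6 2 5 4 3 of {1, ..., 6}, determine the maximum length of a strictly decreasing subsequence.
4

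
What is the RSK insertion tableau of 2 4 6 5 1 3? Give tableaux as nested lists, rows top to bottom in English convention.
Insert 2: appended to row 1. P = [[2]].
Insert 4: appended to row 1. P = [[2, 4]].
Insert 6: appended to row 1. P = [[2, 4, 6]].
Insert 5: 5 bumps 6 from row 1; 6 starts row 2. P = [[2, 4, 5], [6]].
Insert 1: 1 bumps 2 from row 1; 2 bumps 6 from row 2; 6 starts row 3. P = [[1, 4, 5], [2], [6]].
Insert 3: 3 bumps 4 from row 1; 4 appends to row 2. P = [[1, 3, 5], [2, 4], [6]].

So P = [[1, 3, 5], [2, 4], [6]].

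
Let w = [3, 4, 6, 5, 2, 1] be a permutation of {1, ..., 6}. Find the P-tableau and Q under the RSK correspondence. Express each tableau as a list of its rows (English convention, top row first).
P = [[1, 4, 5], [2], [3], [6]], Q = [[1, 2, 3], [4], [5], [6]]

Insert each entry of the permutation into P by Schensted row insertion, recording in Q the position of each new cell.

Insert 3: appended to row 1. P = [[3]].
Insert 4: appended to row 1. P = [[3, 4]].
Insert 6: appended to row 1. P = [[3, 4, 6]].
Insert 5: 5 bumps 6 from row 1; 6 starts row 2. P = [[3, 4, 5], [6]].
Insert 2: 2 bumps 3 from row 1; 3 bumps 6 from row 2; 6 starts row 3. P = [[2, 4, 5], [3], [6]].
Insert 1: 1 bumps 2 from row 1; 2 bumps 3 from row 2; 3 bumps 6 from row 3; 6 starts row 4. P = [[1, 4, 5], [2], [3], [6]].

So P = [[1, 4, 5], [2], [3], [6]], Q = [[1, 2, 3], [4], [5], [6]].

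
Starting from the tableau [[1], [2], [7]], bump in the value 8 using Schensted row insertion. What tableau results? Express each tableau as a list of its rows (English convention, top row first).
8 is larger than every entry of row 1, so it is appended to row 1. The new tableau is [[1, 8], [2], [7]].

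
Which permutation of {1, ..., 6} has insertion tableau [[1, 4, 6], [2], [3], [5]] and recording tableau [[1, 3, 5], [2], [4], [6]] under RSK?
Reverse the RSK construction: for i from n down to 1, find the cell of Q containing i, remove the entry at that cell from P, and reverse-bump it up through P; the value ejected from row 1 is w(i).

Step i=6: Q has 6 at row 4, column 1; remove 5 from row 4 of P and reverse-bump: 5 enters row 3 and ejects 3; 3 enters row 2 and ejects 2; 2 enters row 1 and ejects 1. So w(6) = 1. P is now [[2, 4, 6], [3], [5]].
Step i=5: Q has 5 at row 1, column 3; remove that cell from P, ejecting 6. So w(5) = 6. P is now [[2, 4], [3], [5]].
Step i=4: Q has 4 at row 3, column 1; remove 5 from row 3 of P and reverse-bump: 5 enters row 2 and ejects 3; 3 enters row 1 and ejects 2. So w(4) = 2. P is now [[3, 4], [5]].
Step i=3: Q has 3 at row 1, column 2; remove that cell from P, ejecting 4. So w(3) = 4. P is now [[3], [5]].
Step i=2: Q has 2 at row 2, column 1; remove 5 from row 2 of P and reverse-bump: 5 enters row 1 and ejects 3. So w(2) = 3. P is now [[5]].
Step i=1: Q has 1 at row 1, column 1; remove that cell from P, ejecting 5. So w(1) = 5. P is now [].

So w = 5 3 4 2 6 1.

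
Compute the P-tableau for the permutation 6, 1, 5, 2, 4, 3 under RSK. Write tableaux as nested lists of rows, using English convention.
P = [[1, 2, 3], [4], [5], [6]]

Insert 6: appended to row 1. P = [[6]].
Insert 1: 1 bumps 6 from row 1; 6 starts row 2. P = [[1], [6]].
Insert 5: appended to row 1. P = [[1, 5], [6]].
Insert 2: 2 bumps 5 from row 1; 5 bumps 6 from row 2; 6 starts row 3. P = [[1, 2], [5], [6]].
Insert 4: appended to row 1. P = [[1, 2, 4], [5], [6]].
Insert 3: 3 bumps 4 from row 1; 4 bumps 5 from row 2; 5 bumps 6 from row 3; 6 starts row 4. P = [[1, 2, 3], [4], [5], [6]].

So P = [[1, 2, 3], [4], [5], [6]].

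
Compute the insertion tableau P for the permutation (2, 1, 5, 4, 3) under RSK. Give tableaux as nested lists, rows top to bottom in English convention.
Insert 2: appended to row 1. P = [[2]].
Insert 1: 1 bumps 2 from row 1; 2 starts row 2. P = [[1], [2]].
Insert 5: appended to row 1. P = [[1, 5], [2]].
Insert 4: 4 bumps 5 from row 1; 5 appends to row 2. P = [[1, 4], [2, 5]].
Insert 3: 3 bumps 4 from row 1; 4 bumps 5 from row 2; 5 starts row 3. P = [[1, 3], [2, 4], [5]].

So P = [[1, 3], [2, 4], [5]].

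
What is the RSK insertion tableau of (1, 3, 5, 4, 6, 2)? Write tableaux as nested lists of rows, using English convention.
After inserting 1: P = [[1]].
After inserting 3: P = [[1, 3]].
After inserting 5: P = [[1, 3, 5]].
After inserting 4: P = [[1, 3, 4], [5]].
After inserting 6: P = [[1, 3, 4, 6], [5]].
After inserting 2: P = [[1, 2, 4, 6], [3], [5]].

So P = [[1, 2, 4, 6], [3], [5]].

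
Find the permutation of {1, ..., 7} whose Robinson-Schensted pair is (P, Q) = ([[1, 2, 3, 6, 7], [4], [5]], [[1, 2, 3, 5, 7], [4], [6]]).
Reverse the RSK construction: for i from n down to 1, find the cell of Q containing i, remove the entry at that cell from P, and reverse-bump it up through P; the value ejected from row 1 is w(i).

Step i=7: Q has 7 at row 1, column 5; remove that cell from P, ejecting 7. So w(7) = 7. P is now [[1, 2, 3, 6], [4], [5]].
Step i=6: Q has 6 at row 3, column 1; remove 5 from row 3 of P and reverse-bump: 5 enters row 2 and ejects 4; 4 enters row 1 and ejects 3. So w(6) = 3. P is now [[1, 2, 4, 6], [5]].
Step i=5: Q has 5 at row 1, column 4; remove that cell from P, ejecting 6. So w(5) = 6. P is now [[1, 2, 4], [5]].
Step i=4: Q has 4 at row 2, column 1; remove 5 from row 2 of P and reverse-bump: 5 enters row 1 and ejects 4. So w(4) = 4. P is now [[1, 2, 5]].
Step i=3: Q has 3 at row 1, column 3; remove that cell from P, ejecting 5. So w(3) = 5. P is now [[1, 2]].
Step i=2: Q has 2 at row 1, column 2; remove that cell from P, ejecting 2. So w(2) = 2. P is now [[1]].
Step i=1: Q has 1 at row 1, column 1; remove that cell from P, ejecting 1. So w(1) = 1. P is now [].

So w = 1 2 5 4 6 3 7.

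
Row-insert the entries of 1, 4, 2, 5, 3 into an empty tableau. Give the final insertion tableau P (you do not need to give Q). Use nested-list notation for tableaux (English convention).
P = [[1, 2, 3], [4, 5]]

Insert 1: appended to row 1. P = [[1]].
Insert 4: appended to row 1. P = [[1, 4]].
Insert 2: 2 bumps 4 from row 1; 4 starts row 2. P = [[1, 2], [4]].
Insert 5: appended to row 1. P = [[1, 2, 5], [4]].
Insert 3: 3 bumps 5 from row 1; 5 appends to row 2. P = [[1, 2, 3], [4, 5]].

So P = [[1, 2, 3], [4, 5]].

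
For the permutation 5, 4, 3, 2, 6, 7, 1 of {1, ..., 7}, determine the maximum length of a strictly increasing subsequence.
3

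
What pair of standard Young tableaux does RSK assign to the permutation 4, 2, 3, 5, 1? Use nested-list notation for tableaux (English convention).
P = [[1, 3, 5], [2], [4]], Q = [[1, 3, 4], [2], [5]]

Insert each entry of the permutation into P by Schensted row insertion, recording in Q the position of each new cell.

Insert 4: appended to row 1. P = [[4]].
Insert 2: 2 bumps 4 from row 1; 4 starts row 2. P = [[2], [4]].
Insert 3: appended to row 1. P = [[2, 3], [4]].
Insert 5: appended to row 1. P = [[2, 3, 5], [4]].
Insert 1: 1 bumps 2 from row 1; 2 bumps 4 from row 2; 4 starts row 3. P = [[1, 3, 5], [2], [4]].

So P = [[1, 3, 5], [2], [4]], Q = [[1, 3, 4], [2], [5]].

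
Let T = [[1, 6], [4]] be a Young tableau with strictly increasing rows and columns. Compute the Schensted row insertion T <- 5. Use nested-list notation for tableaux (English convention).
[[1, 5], [4, 6]]

In row 1, 5 replaces 6 (the leftmost entry greater than 5); 6 is bumped to row 2. 6 is appended to row 2. The new tableau is [[1, 5], [4, 6]].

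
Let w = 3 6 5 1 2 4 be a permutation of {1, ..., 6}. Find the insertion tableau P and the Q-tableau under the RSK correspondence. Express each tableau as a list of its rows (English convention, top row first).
P = [[1, 2, 4], [3, 5], [6]], Q = [[1, 2, 6], [3, 5], [4]]

Insert each entry of the permutation into P by Schensted row insertion, recording in Q the position of each new cell.

Insert 3: appended to row 1. P = [[3]].
Insert 6: appended to row 1. P = [[3, 6]].
Insert 5: 5 bumps 6 from row 1; 6 starts row 2. P = [[3, 5], [6]].
Insert 1: 1 bumps 3 from row 1; 3 bumps 6 from row 2; 6 starts row 3. P = [[1, 5], [3], [6]].
Insert 2: 2 bumps 5 from row 1; 5 appends to row 2. P = [[1, 2], [3, 5], [6]].
Insert 4: appended to row 1. P = [[1, 2, 4], [3, 5], [6]].

So P = [[1, 2, 4], [3, 5], [6]], Q = [[1, 2, 6], [3, 5], [4]].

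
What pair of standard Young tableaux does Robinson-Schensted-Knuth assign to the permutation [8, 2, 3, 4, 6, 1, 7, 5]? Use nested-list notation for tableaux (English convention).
Insert each entry of the permutation into P by Schensted row insertion, recording in Q the position of each new cell.

Insert 8: appended to row 1. P = [[8]].
Insert 2: 2 bumps 8 from row 1; 8 starts row 2. P = [[2], [8]].
Insert 3: appended to row 1. P = [[2, 3], [8]].
Insert 4: appended to row 1. P = [[2, 3, 4], [8]].
Insert 6: appended to row 1. P = [[2, 3, 4, 6], [8]].
Insert 1: 1 bumps 2 from row 1; 2 bumps 8 from row 2; 8 starts row 3. P = [[1, 3, 4, 6], [2], [8]].
Insert 7: appended to row 1. P = [[1, 3, 4, 6, 7], [2], [8]].
Insert 5: 5 bumps 6 from row 1; 6 appends to row 2. P = [[1, 3, 4, 5, 7], [2, 6], [8]].

So P = [[1, 3, 4, 5, 7], [2, 6], [8]], Q = [[1, 3, 4, 5, 7], [2, 8], [6]].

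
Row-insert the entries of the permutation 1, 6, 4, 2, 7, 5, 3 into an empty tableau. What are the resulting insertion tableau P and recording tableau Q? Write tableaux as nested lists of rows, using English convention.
Insert each entry of the permutation into P by Schensted row insertion, recording in Q the position of each new cell.

After inserting 1: P = [[1]].
After inserting 6: P = [[1, 6]].
After inserting 4: P = [[1, 4], [6]].
After inserting 2: P = [[1, 2], [4], [6]].
After inserting 7: P = [[1, 2, 7], [4], [6]].
After inserting 5: P = [[1, 2, 5], [4, 7], [6]].
After inserting 3: P = [[1, 2, 3], [4, 5], [6, 7]].

So P = [[1, 2, 3], [4, 5], [6, 7]], Q = [[1, 2, 5], [3, 6], [4, 7]].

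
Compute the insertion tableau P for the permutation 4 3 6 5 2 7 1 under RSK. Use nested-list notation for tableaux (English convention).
Insert 4: appended to row 1. P = [[4]].
Insert 3: 3 bumps 4 from row 1; 4 starts row 2. P = [[3], [4]].
Insert 6: appended to row 1. P = [[3, 6], [4]].
Insert 5: 5 bumps 6 from row 1; 6 appends to row 2. P = [[3, 5], [4, 6]].
Insert 2: 2 bumps 3 from row 1; 3 bumps 4 from row 2; 4 starts row 3. P = [[2, 5], [3, 6], [4]].
Insert 7: appended to row 1. P = [[2, 5, 7], [3, 6], [4]].
Insert 1: 1 bumps 2 from row 1; 2 bumps 3 from row 2; 3 bumps 4 from row 3; 4 starts row 4. P = [[1, 5, 7], [2, 6], [3], [4]].

So P = [[1, 5, 7], [2, 6], [3], [4]].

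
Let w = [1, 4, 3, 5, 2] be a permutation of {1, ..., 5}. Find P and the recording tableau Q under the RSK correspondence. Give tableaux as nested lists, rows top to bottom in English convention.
P = [[1, 2, 5], [3], [4]], Q = [[1, 2, 4], [3], [5]]

Insert each entry of the permutation into P by Schensted row insertion, recording in Q the position of each new cell.

Insert 1: appended to row 1. P = [[1]].
Insert 4: appended to row 1. P = [[1, 4]].
Insert 3: 3 bumps 4 from row 1; 4 starts row 2. P = [[1, 3], [4]].
Insert 5: appended to row 1. P = [[1, 3, 5], [4]].
Insert 2: 2 bumps 3 from row 1; 3 bumps 4 from row 2; 4 starts row 3. P = [[1, 2, 5], [3], [4]].

So P = [[1, 2, 5], [3], [4]], Q = [[1, 2, 4], [3], [5]].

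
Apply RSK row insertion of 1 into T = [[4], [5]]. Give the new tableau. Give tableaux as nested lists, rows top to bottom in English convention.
In row 1, 1 replaces 4 (the leftmost entry greater than 1); 4 is bumped to row 2. In row 2, 4 replaces 5 (the leftmost entry greater than 4); 5 is bumped to row 3. 5 starts a new row 3. The new tableau is [[1], [4], [5]].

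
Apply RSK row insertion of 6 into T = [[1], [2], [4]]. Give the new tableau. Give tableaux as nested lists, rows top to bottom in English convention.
[[1, 6], [2], [4]]

6 is larger than every entry of row 1, so it is appended to row 1. The new tableau is [[1, 6], [2], [4]].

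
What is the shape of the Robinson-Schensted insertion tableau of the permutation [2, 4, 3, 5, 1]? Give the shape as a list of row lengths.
[3, 1, 1]

RSK row insertion gives P = [[1, 3, 5], [2], [4]], which has shape [3, 1, 1].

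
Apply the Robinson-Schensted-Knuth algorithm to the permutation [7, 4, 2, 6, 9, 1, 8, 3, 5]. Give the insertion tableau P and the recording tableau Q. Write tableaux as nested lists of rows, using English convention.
Insert each entry of the permutation into P by Schensted row insertion, recording in Q the position of each new cell.

Insert 7: appended to row 1. P = [[7]], Q = [[1]].
Insert 4: 4 bumps 7 from row 1; 7 starts row 2. P = [[4], [7]], Q = [[1], [2]].
Insert 2: 2 bumps 4 from row 1; 4 bumps 7 from row 2; 7 starts row 3. P = [[2], [4], [7]], Q = [[1], [2], [3]].
Insert 6: appended to row 1. P = [[2, 6], [4], [7]], Q = [[1, 4], [2], [3]].
Insert 9: appended to row 1. P = [[2, 6, 9], [4], [7]], Q = [[1, 4, 5], [2], [3]].
Insert 1: 1 bumps 2 from row 1; 2 bumps 4 from row 2; 4 bumps 7 from row 3; 7 starts row 4. P = [[1, 6, 9], [2], [4], [7]], Q = [[1, 4, 5], [2], [3], [6]].
Insert 8: 8 bumps 9 from row 1; 9 appends to row 2. P = [[1, 6, 8], [2, 9], [4], [7]], Q = [[1, 4, 5], [2, 7], [3], [6]].
Insert 3: 3 bumps 6 from row 1; 6 bumps 9 from row 2; 9 appends to row 3. P = [[1, 3, 8], [2, 6], [4, 9], [7]], Q = [[1, 4, 5], [2, 7], [3, 8], [6]].
Insert 5: 5 bumps 8 from row 1; 8 appends to row 2. P = [[1, 3, 5], [2, 6, 8], [4, 9], [7]], Q = [[1, 4, 5], [2, 7, 9], [3, 8], [6]].

So P = [[1, 3, 5], [2, 6, 8], [4, 9], [7]], Q = [[1, 4, 5], [2, 7, 9], [3, 8], [6]].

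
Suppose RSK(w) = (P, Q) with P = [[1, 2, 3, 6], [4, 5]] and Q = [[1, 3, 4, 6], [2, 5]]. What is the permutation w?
Reverse the RSK construction: for i from n down to 1, find the cell of Q containing i, remove the entry at that cell from P, and reverse-bump it up through P; the value ejected from row 1 is w(i).

Step i=6: Q has 6 at row 1, column 4; remove that cell from P, ejecting 6. So w(6) = 6. P is now [[1, 2, 3], [4, 5]].
Step i=5: Q has 5 at row 2, column 2; remove 5 from row 2 of P and reverse-bump: 5 enters row 1 and ejects 3. So w(5) = 3. P is now [[1, 2, 5], [4]].
Step i=4: Q has 4 at row 1, column 3; remove that cell from P, ejecting 5. So w(4) = 5. P is now [[1, 2], [4]].
Step i=3: Q has 3 at row 1, column 2; remove that cell from P, ejecting 2. So w(3) = 2. P is now [[1], [4]].
Step i=2: Q has 2 at row 2, column 1; remove 4 from row 2 of P and reverse-bump: 4 enters row 1 and ejects 1. So w(2) = 1. P is now [[4]].
Step i=1: Q has 1 at row 1, column 1; remove that cell from P, ejecting 4. So w(1) = 4. P is now [].

So w = 4 1 2 5 3 6.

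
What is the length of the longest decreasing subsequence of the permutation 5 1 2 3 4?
2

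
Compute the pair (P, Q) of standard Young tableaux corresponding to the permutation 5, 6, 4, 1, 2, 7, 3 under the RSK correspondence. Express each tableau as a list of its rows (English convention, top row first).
Insert each entry of the permutation into P by Schensted row insertion, recording in Q the position of each new cell.

Insert 5: appended to row 1. P = [[5]].
Insert 6: appended to row 1. P = [[5, 6]].
Insert 4: 4 bumps 5 from row 1; 5 starts row 2. P = [[4, 6], [5]].
Insert 1: 1 bumps 4 from row 1; 4 bumps 5 from row 2; 5 starts row 3. P = [[1, 6], [4], [5]].
Insert 2: 2 bumps 6 from row 1; 6 appends to row 2. P = [[1, 2], [4, 6], [5]].
Insert 7: appended to row 1. P = [[1, 2, 7], [4, 6], [5]].
Insert 3: 3 bumps 7 from row 1; 7 appends to row 2. P = [[1, 2, 3], [4, 6, 7], [5]].

So P = [[1, 2, 3], [4, 6, 7], [5]], Q = [[1, 2, 6], [3, 5, 7], [4]].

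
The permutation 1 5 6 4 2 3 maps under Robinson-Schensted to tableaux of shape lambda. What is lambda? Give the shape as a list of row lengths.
Row-insert each entry into an empty tableau.

After inserting 1: P = [[1]].
After inserting 5: P = [[1, 5]].
After inserting 6: P = [[1, 5, 6]].
After inserting 4: P = [[1, 4, 6], [5]].
After inserting 2: P = [[1, 2, 6], [4], [5]].
After inserting 3: P = [[1, 2, 3], [4, 6], [5]].

The final insertion tableau P = [[1, 2, 3], [4, 6], [5]] has shape [3, 2, 1].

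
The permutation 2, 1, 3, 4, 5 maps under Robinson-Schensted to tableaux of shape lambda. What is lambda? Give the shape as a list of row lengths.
RSK row insertion gives P = [[1, 3, 4, 5], [2]], which has shape [4, 1].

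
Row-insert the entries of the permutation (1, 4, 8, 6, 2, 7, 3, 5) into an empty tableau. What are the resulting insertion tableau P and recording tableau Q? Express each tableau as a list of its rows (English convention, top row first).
Insert each entry of the permutation into P by Schensted row insertion, recording in Q the position of each new cell.

Insert 1: appended to row 1. P = [[1]], Q = [[1]].
Insert 4: appended to row 1. P = [[1, 4]], Q = [[1, 2]].
Insert 8: appended to row 1. P = [[1, 4, 8]], Q = [[1, 2, 3]].
Insert 6: 6 bumps 8 from row 1; 8 starts row 2. P = [[1, 4, 6], [8]], Q = [[1, 2, 3], [4]].
Insert 2: 2 bumps 4 from row 1; 4 bumps 8 from row 2; 8 starts row 3. P = [[1, 2, 6], [4], [8]], Q = [[1, 2, 3], [4], [5]].
Insert 7: appended to row 1. P = [[1, 2, 6, 7], [4], [8]], Q = [[1, 2, 3, 6], [4], [5]].
Insert 3: 3 bumps 6 from row 1; 6 appends to row 2. P = [[1, 2, 3, 7], [4, 6], [8]], Q = [[1, 2, 3, 6], [4, 7], [5]].
Insert 5: 5 bumps 7 from row 1; 7 appends to row 2. P = [[1, 2, 3, 5], [4, 6, 7], [8]], Q = [[1, 2, 3, 6], [4, 7, 8], [5]].

So P = [[1, 2, 3, 5], [4, 6, 7], [8]], Q = [[1, 2, 3, 6], [4, 7, 8], [5]].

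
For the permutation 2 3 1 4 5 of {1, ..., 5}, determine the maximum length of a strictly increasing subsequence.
4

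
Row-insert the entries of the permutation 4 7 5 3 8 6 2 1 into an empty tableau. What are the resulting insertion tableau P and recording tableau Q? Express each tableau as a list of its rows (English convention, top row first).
P = [[1, 5, 6], [2, 8], [3], [4], [7]], Q = [[1, 2, 5], [3, 6], [4], [7], [8]]

Insert each entry of the permutation into P by Schensted row insertion, recording in Q the position of each new cell.

After inserting 4: P = [[4]].
After inserting 7: P = [[4, 7]].
After inserting 5: P = [[4, 5], [7]].
After inserting 3: P = [[3, 5], [4], [7]].
After inserting 8: P = [[3, 5, 8], [4], [7]].
After inserting 6: P = [[3, 5, 6], [4, 8], [7]].
After inserting 2: P = [[2, 5, 6], [3, 8], [4], [7]].
After inserting 1: P = [[1, 5, 6], [2, 8], [3], [4], [7]].

So P = [[1, 5, 6], [2, 8], [3], [4], [7]], Q = [[1, 2, 5], [3, 6], [4], [7], [8]].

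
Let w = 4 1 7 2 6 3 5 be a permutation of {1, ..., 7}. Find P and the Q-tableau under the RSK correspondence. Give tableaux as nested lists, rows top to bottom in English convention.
Insert each entry of the permutation into P by Schensted row insertion, recording in Q the position of each new cell.

Insert 4: appended to row 1. P = [[4]], Q = [[1]].
Insert 1: 1 bumps 4 from row 1; 4 starts row 2. P = [[1], [4]], Q = [[1], [2]].
Insert 7: appended to row 1. P = [[1, 7], [4]], Q = [[1, 3], [2]].
Insert 2: 2 bumps 7 from row 1; 7 appends to row 2. P = [[1, 2], [4, 7]], Q = [[1, 3], [2, 4]].
Insert 6: appended to row 1. P = [[1, 2, 6], [4, 7]], Q = [[1, 3, 5], [2, 4]].
Insert 3: 3 bumps 6 from row 1; 6 bumps 7 from row 2; 7 starts row 3. P = [[1, 2, 3], [4, 6], [7]], Q = [[1, 3, 5], [2, 4], [6]].
Insert 5: appended to row 1. P = [[1, 2, 3, 5], [4, 6], [7]], Q = [[1, 3, 5, 7], [2, 4], [6]].

So P = [[1, 2, 3, 5], [4, 6], [7]], Q = [[1, 3, 5, 7], [2, 4], [6]].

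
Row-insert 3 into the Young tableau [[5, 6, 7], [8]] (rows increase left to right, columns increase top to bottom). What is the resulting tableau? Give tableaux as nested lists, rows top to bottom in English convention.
In row 1, 3 replaces 5 (the leftmost entry greater than 3); 5 is bumped to row 2. In row 2, 5 replaces 8 (the leftmost entry greater than 5); 8 is bumped to row 3. 8 starts a new row 3. The new tableau is [[3, 6, 7], [5], [8]].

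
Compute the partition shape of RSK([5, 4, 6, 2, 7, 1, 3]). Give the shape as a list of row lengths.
Row-insert each entry into an empty tableau.

After inserting 5: P = [[5]].
After inserting 4: P = [[4], [5]].
After inserting 6: P = [[4, 6], [5]].
After inserting 2: P = [[2, 6], [4], [5]].
After inserting 7: P = [[2, 6, 7], [4], [5]].
After inserting 1: P = [[1, 6, 7], [2], [4], [5]].
After inserting 3: P = [[1, 3, 7], [2, 6], [4], [5]].

The final insertion tableau P = [[1, 3, 7], [2, 6], [4], [5]] has shape [3, 2, 1, 1].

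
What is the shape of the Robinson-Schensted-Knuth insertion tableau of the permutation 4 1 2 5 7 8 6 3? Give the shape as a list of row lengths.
Row-insert each entry into an empty tableau.

After inserting 4: P = [[4]].
After inserting 1: P = [[1], [4]].
After inserting 2: P = [[1, 2], [4]].
After inserting 5: P = [[1, 2, 5], [4]].
After inserting 7: P = [[1, 2, 5, 7], [4]].
After inserting 8: P = [[1, 2, 5, 7, 8], [4]].
After inserting 6: P = [[1, 2, 5, 6, 8], [4, 7]].
After inserting 3: P = [[1, 2, 3, 6, 8], [4, 5], [7]].

The final insertion tableau P = [[1, 2, 3, 6, 8], [4, 5], [7]] has shape [5, 2, 1].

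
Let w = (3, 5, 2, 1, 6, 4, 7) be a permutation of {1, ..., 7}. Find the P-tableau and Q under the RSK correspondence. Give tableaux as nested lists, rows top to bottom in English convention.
P = [[1, 4, 6, 7], [2, 5], [3]], Q = [[1, 2, 5, 7], [3, 6], [4]]

Insert each entry of the permutation into P by Schensted row insertion, recording in Q the position of each new cell.

Insert 3: appended to row 1. P = [[3]].
Insert 5: appended to row 1. P = [[3, 5]].
Insert 2: 2 bumps 3 from row 1; 3 starts row 2. P = [[2, 5], [3]].
Insert 1: 1 bumps 2 from row 1; 2 bumps 3 from row 2; 3 starts row 3. P = [[1, 5], [2], [3]].
Insert 6: appended to row 1. P = [[1, 5, 6], [2], [3]].
Insert 4: 4 bumps 5 from row 1; 5 appends to row 2. P = [[1, 4, 6], [2, 5], [3]].
Insert 7: appended to row 1. P = [[1, 4, 6, 7], [2, 5], [3]].

So P = [[1, 4, 6, 7], [2, 5], [3]], Q = [[1, 2, 5, 7], [3, 6], [4]].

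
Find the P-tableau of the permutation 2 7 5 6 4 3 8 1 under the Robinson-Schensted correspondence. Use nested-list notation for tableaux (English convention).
P = [[1, 3, 6, 8], [2], [4], [5], [7]]

Insert 2: appended to row 1. P = [[2]].
Insert 7: appended to row 1. P = [[2, 7]].
Insert 5: 5 bumps 7 from row 1; 7 starts row 2. P = [[2, 5], [7]].
Insert 6: appended to row 1. P = [[2, 5, 6], [7]].
Insert 4: 4 bumps 5 from row 1; 5 bumps 7 from row 2; 7 starts row 3. P = [[2, 4, 6], [5], [7]].
Insert 3: 3 bumps 4 from row 1; 4 bumps 5 from row 2; 5 bumps 7 from row 3; 7 starts row 4. P = [[2, 3, 6], [4], [5], [7]].
Insert 8: appended to row 1. P = [[2, 3, 6, 8], [4], [5], [7]].
Insert 1: 1 bumps 2 from row 1; 2 bumps 4 from row 2; 4 bumps 5 from row 3; 5 bumps 7 from row 4; 7 starts row 5. P = [[1, 3, 6, 8], [2], [4], [5], [7]].

So P = [[1, 3, 6, 8], [2], [4], [5], [7]].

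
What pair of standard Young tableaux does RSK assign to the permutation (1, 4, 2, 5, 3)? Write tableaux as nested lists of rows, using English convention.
P = [[1, 2, 3], [4, 5]], Q = [[1, 2, 4], [3, 5]]

Insert each entry of the permutation into P by Schensted row insertion, recording in Q the position of each new cell.

Insert 1: appended to row 1. P = [[1]].
Insert 4: appended to row 1. P = [[1, 4]].
Insert 2: 2 bumps 4 from row 1; 4 starts row 2. P = [[1, 2], [4]].
Insert 5: appended to row 1. P = [[1, 2, 5], [4]].
Insert 3: 3 bumps 5 from row 1; 5 appends to row 2. P = [[1, 2, 3], [4, 5]].

So P = [[1, 2, 3], [4, 5]], Q = [[1, 2, 4], [3, 5]].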